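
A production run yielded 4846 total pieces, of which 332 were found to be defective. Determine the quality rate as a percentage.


Formula: Quality Rate = Good Pieces / Total Pieces * 100
Good pieces = 4846 - 332 = 4514
QR = 4514 / 4846 * 100 = 93.1%

93.1%


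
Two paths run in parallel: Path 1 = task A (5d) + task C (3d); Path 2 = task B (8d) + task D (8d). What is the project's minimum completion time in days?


Path 1 = 5 + 3 = 8 days
Path 2 = 8 + 8 = 16 days
Duration = max(8, 16) = 16 days

16 days


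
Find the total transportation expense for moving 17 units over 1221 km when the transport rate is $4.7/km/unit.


TC = dist * cost * units = 1221 * 4.7 * 17 = $97557.90

$97557.90


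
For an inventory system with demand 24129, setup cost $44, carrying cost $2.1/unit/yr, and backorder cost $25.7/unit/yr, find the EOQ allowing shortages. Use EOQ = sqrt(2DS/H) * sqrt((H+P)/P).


Formula: EOQ* = sqrt(2DS/H) * sqrt((H+P)/P)
Base EOQ = sqrt(2*24129*44/2.1) = 1005.54 units
Correction = sqrt((2.1+25.7)/25.7) = 1.04005
EOQ* = 1005.54 * 1.04005 = 1045.8 units

1045.8 units


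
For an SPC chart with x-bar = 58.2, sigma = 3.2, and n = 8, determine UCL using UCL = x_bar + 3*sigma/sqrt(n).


UCL = 58.2 + 3 * 3.2 / sqrt(8)

61.59


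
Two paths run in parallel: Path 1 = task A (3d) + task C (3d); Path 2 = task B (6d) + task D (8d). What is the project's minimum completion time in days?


Path 1 = 3 + 3 = 6 days
Path 2 = 6 + 8 = 14 days
Duration = max(6, 14) = 14 days

14 days


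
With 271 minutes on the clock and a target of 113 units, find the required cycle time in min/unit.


Formula: CT = Available Time / Number of Units
CT = 271 min / 113 units
CT = 2.4 min/unit

2.4 min/unit


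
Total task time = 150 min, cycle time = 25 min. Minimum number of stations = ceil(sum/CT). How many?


Formula: N_min = ceil(Sum of Task Times / Cycle Time)
N_min = ceil(150 min / 25 min) = ceil(6.0)
N_min = 6 stations

6


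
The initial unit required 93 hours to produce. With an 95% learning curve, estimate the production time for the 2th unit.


Formula: T_n = T_1 * (learning_rate)^(log2(n)) where learning_rate = rate/100
Doublings = log2(2) = 1
T_n = 93 * 0.95^1
T_n = 93 * 0.95 = 88.4 hours

88.4 hours


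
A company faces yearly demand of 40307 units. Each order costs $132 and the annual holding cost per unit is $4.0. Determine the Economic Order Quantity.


Formula: EOQ = sqrt(2 * D * S / H)
Numerator: 2 * 40307 * 132 = 10641048
2DS/H = 10641048 / 4.0 = 2660262.0
EOQ = sqrt(2660262.0) = 1631.0 units

1631.0 units


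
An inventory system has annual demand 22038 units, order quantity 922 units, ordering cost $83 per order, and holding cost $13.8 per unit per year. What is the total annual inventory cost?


TC = 22038/922 * 83 + 922/2 * 13.8

$8345.70


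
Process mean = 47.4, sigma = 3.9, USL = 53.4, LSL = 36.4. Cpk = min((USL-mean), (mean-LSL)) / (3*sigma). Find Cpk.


Cpu = (53.4 - 47.4) / (3 * 3.9) = 0.51
Cpl = (47.4 - 36.4) / (3 * 3.9) = 0.94
Cpk = min(0.51, 0.94) = 0.51

0.51


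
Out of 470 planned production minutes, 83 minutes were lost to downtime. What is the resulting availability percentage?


Formula: Availability = (Planned Time - Downtime) / Planned Time * 100
Uptime = 470 - 83 = 387 min
Availability = 387 / 470 * 100 = 82.3%

82.3%


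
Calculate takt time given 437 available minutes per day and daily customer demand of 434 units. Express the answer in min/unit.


Formula: Takt Time = Available Production Time / Customer Demand
Takt = 437 min/day / 434 units/day
Takt = 1.01 min/unit

1.01 min/unit


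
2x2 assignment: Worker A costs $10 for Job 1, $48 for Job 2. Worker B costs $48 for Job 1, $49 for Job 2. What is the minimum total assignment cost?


Option 1: A->1 + B->2 = $10 + $49 = $59
Option 2: A->2 + B->1 = $48 + $48 = $96
Min cost = min($59, $96) = $59

$59


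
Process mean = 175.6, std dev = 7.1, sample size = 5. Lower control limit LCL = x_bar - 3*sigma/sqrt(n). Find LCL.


LCL = 175.6 - 3 * 7.1 / sqrt(5)

166.07


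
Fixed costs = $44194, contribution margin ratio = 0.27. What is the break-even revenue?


Formula: BER = Fixed Costs / Contribution Margin Ratio
BER = $44194 / 0.27
BER = $163681.48 (to the nearest cent)

$163681.48


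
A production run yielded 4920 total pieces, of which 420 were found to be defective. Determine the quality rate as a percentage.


Formula: Quality Rate = Good Pieces / Total Pieces * 100
Good pieces = 4920 - 420 = 4500
QR = 4500 / 4920 * 100 = 91.5%

91.5%


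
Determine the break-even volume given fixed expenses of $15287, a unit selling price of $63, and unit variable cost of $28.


Formula: BEQ = Fixed Costs / (Price - Variable Cost)
Contribution margin = $63 - $28 = $35/unit
BEQ = ceil($15287 / $35/unit) = ceil(436.77) = 437 units

437 units


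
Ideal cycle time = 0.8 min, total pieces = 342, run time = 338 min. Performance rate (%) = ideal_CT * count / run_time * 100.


Formula: Performance = (Ideal CT * Total Count) / Run Time * 100
Ideal output time = 0.8 * 342 = 273.6 min
Performance = 273.6 / 338 * 100 = 80.9%

80.9%


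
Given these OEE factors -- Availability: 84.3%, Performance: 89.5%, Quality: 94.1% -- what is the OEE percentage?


Formula: OEE = Availability * Performance * Quality / 10000
A * P = 84.3% * 89.5% / 100 = 75.45%
OEE = 75.45% * 94.1% / 100 = 71.0%

71.0%


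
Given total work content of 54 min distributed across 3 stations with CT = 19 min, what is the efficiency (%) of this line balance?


Formula: Efficiency = Sum of Task Times / (N_stations * CT) * 100
Total station capacity = 3 stations * 19 min = 57 min
Efficiency = 54 / 57 * 100 = 94.7%

94.7%


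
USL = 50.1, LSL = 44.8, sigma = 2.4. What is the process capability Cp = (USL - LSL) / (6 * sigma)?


Cp = (50.1 - 44.8) / (6 * 2.4)

0.37


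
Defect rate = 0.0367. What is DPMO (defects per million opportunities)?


DPMO = defect_rate * 1000000 = 0.0367 * 1000000

36700


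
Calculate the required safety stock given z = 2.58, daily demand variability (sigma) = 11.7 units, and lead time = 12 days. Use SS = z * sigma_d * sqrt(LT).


Formula: SS = z * sigma_d * sqrt(LT)
sqrt(LT) = sqrt(12) = 3.4641
SS = 2.58 * 11.7 * 3.4641
SS = 104.6 units

104.6 units


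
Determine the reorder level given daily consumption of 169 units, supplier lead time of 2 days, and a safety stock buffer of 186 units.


Formula: ROP = (Daily Demand * Lead Time) + Safety Stock
Demand during lead time = 169 * 2 = 338 units
ROP = 338 + 186 = 524 units

524 units


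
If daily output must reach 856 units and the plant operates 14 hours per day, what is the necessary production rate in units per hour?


Formula: Production Rate = Daily Demand / Available Hours
Rate = 856 units/day / 14 hours/day
Rate = 61.1 units/hour

61.1 units/hour


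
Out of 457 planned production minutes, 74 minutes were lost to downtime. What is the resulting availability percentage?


Formula: Availability = (Planned Time - Downtime) / Planned Time * 100
Uptime = 457 - 74 = 383 min
Availability = 383 / 457 * 100 = 83.8%

83.8%


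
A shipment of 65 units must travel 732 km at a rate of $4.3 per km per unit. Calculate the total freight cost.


TC = dist * cost * units = 732 * 4.3 * 65 = $204594.00

$204594.00


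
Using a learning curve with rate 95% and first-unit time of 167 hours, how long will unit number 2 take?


Formula: T_n = T_1 * (learning_rate)^(log2(n)) where learning_rate = rate/100
Doublings = log2(2) = 1
T_n = 167 * 0.95^1
T_n = 167 * 0.95 = 158.7 hours

158.7 hours


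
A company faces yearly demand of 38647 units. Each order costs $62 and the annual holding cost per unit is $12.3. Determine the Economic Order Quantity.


Formula: EOQ = sqrt(2 * D * S / H)
Numerator: 2 * 38647 * 62 = 4792228
2DS/H = 4792228 / 12.3 = 389612.0
EOQ = sqrt(389612.0) = 624.2 units

624.2 units


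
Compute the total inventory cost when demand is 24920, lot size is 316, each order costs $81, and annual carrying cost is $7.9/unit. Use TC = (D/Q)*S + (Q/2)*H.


TC = 24920/316 * 81 + 316/2 * 7.9

$7635.92


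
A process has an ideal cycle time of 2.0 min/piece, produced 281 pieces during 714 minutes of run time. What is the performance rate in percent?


Formula: Performance = (Ideal CT * Total Count) / Run Time * 100
Ideal output time = 2.0 * 281 = 562.0 min
Performance = 562.0 / 714 * 100 = 78.7%

78.7%


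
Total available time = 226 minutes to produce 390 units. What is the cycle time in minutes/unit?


Formula: CT = Available Time / Number of Units
CT = 226 min / 390 units
CT = 0.58 min/unit

0.58 min/unit


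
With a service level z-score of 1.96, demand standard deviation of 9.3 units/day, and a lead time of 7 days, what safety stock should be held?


Formula: SS = z * sigma_d * sqrt(LT)
sqrt(LT) = sqrt(7) = 2.6458
SS = 1.96 * 9.3 * 2.6458
SS = 48.2 units

48.2 units


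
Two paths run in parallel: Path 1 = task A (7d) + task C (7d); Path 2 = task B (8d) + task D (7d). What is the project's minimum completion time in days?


Path 1 = 7 + 7 = 14 days
Path 2 = 8 + 7 = 15 days
Duration = max(14, 15) = 15 days

15 days


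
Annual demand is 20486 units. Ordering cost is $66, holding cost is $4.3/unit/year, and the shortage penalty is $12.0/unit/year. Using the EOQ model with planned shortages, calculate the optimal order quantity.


Formula: EOQ* = sqrt(2DS/H) * sqrt((H+P)/P)
Base EOQ = sqrt(2*20486*66/4.3) = 793.01 units
Correction = sqrt((4.3+12.0)/12.0) = 1.16548
EOQ* = 793.01 * 1.16548 = 924.2 units

924.2 units


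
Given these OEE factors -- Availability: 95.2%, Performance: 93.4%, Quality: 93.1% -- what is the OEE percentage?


Formula: OEE = Availability * Performance * Quality / 10000
A * P = 95.2% * 93.4% / 100 = 88.92%
OEE = 88.92% * 93.1% / 100 = 82.8%

82.8%


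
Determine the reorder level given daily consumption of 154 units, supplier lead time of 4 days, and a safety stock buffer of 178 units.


Formula: ROP = (Daily Demand * Lead Time) + Safety Stock
Demand during lead time = 154 * 4 = 616 units
ROP = 616 + 178 = 794 units

794 units


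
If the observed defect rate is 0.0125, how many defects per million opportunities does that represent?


DPMO = defect_rate * 1000000 = 0.0125 * 1000000

12500


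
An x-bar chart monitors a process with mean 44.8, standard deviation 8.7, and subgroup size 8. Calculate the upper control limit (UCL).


UCL = 44.8 + 3 * 8.7 / sqrt(8)

54.03


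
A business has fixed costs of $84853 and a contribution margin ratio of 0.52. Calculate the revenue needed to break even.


Formula: BER = Fixed Costs / Contribution Margin Ratio
BER = $84853 / 0.52
BER = $163178.85 (to the nearest cent)

$163178.85


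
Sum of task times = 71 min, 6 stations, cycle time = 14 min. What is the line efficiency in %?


Formula: Efficiency = Sum of Task Times / (N_stations * CT) * 100
Total station capacity = 6 stations * 14 min = 84 min
Efficiency = 71 / 84 * 100 = 84.5%

84.5%


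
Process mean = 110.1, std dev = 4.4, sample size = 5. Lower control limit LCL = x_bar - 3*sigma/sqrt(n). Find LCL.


LCL = 110.1 - 3 * 4.4 / sqrt(5)

104.2


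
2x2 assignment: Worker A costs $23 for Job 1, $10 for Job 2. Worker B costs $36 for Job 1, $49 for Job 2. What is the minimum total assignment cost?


Option 1: A->1 + B->2 = $23 + $49 = $72
Option 2: A->2 + B->1 = $10 + $36 = $46
Min cost = min($72, $46) = $46

$46


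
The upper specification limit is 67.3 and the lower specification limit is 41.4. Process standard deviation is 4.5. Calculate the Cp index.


Cp = (67.3 - 41.4) / (6 * 4.5)

0.96


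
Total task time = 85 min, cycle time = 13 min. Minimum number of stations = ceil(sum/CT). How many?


Formula: N_min = ceil(Sum of Task Times / Cycle Time)
N_min = ceil(85 min / 13 min) = ceil(6.5385)
N_min = 7 stations

7


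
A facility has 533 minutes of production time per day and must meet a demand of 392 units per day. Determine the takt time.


Formula: Takt Time = Available Production Time / Customer Demand
Takt = 533 min/day / 392 units/day
Takt = 1.36 min/unit

1.36 min/unit


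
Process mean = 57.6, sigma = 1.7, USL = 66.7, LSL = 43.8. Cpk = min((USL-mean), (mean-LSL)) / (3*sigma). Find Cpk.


Cpu = (66.7 - 57.6) / (3 * 1.7) = 1.78
Cpl = (57.6 - 43.8) / (3 * 1.7) = 2.71
Cpk = min(1.78, 2.71) = 1.78

1.78


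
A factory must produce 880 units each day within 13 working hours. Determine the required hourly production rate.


Formula: Production Rate = Daily Demand / Available Hours
Rate = 880 units/day / 13 hours/day
Rate = 67.7 units/hour

67.7 units/hour


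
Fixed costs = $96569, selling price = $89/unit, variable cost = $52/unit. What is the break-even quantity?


Formula: BEQ = Fixed Costs / (Price - Variable Cost)
Contribution margin = $89 - $52 = $37/unit
BEQ = ceil($96569 / $37/unit) = ceil(2609.97) = 2610 units

2610 units


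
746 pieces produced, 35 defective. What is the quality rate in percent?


Formula: Quality Rate = Good Pieces / Total Pieces * 100
Good pieces = 746 - 35 = 711
QR = 711 / 746 * 100 = 95.3%

95.3%


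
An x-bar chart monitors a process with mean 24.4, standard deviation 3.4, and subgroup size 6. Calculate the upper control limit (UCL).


UCL = 24.4 + 3 * 3.4 / sqrt(6)

28.56


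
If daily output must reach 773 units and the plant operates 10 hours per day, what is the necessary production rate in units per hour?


Formula: Production Rate = Daily Demand / Available Hours
Rate = 773 units/day / 10 hours/day
Rate = 77.3 units/hour

77.3 units/hour


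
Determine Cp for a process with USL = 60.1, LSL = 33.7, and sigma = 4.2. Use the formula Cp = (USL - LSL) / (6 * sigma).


Cp = (60.1 - 33.7) / (6 * 4.2)

1.05


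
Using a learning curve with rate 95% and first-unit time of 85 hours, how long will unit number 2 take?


Formula: T_n = T_1 * (learning_rate)^(log2(n)) where learning_rate = rate/100
Doublings = log2(2) = 1
T_n = 85 * 0.95^1
T_n = 85 * 0.95 = 80.8 hours

80.8 hours


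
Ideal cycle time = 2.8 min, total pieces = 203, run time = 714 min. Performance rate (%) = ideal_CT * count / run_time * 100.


Formula: Performance = (Ideal CT * Total Count) / Run Time * 100
Ideal output time = 2.8 * 203 = 568.4 min
Performance = 568.4 / 714 * 100 = 79.6%

79.6%


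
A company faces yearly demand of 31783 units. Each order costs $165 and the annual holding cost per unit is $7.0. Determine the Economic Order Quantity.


Formula: EOQ = sqrt(2 * D * S / H)
Numerator: 2 * 31783 * 165 = 10488390
2DS/H = 10488390 / 7.0 = 1498341.4
EOQ = sqrt(1498341.4) = 1224.1 units

1224.1 units


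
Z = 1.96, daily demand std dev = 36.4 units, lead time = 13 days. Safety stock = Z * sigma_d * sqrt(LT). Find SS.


Formula: SS = z * sigma_d * sqrt(LT)
sqrt(LT) = sqrt(13) = 3.6056
SS = 1.96 * 36.4 * 3.6056
SS = 257.2 units

257.2 units


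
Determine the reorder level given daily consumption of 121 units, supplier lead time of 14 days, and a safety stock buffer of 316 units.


Formula: ROP = (Daily Demand * Lead Time) + Safety Stock
Demand during lead time = 121 * 14 = 1694 units
ROP = 1694 + 316 = 2010 units

2010 units


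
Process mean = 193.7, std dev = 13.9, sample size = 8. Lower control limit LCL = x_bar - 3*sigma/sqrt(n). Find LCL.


LCL = 193.7 - 3 * 13.9 / sqrt(8)

178.96


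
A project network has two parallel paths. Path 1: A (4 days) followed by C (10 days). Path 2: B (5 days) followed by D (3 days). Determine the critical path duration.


Path 1 = 4 + 10 = 14 days
Path 2 = 5 + 3 = 8 days
Duration = max(14, 8) = 14 days

14 days


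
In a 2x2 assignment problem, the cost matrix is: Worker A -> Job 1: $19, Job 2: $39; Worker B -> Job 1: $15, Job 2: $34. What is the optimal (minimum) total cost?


Option 1: A->1 + B->2 = $19 + $34 = $53
Option 2: A->2 + B->1 = $39 + $15 = $54
Min cost = min($53, $54) = $53

$53


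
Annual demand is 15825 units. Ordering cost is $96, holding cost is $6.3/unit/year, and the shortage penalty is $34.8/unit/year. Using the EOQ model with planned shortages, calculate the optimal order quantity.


Formula: EOQ* = sqrt(2DS/H) * sqrt((H+P)/P)
Base EOQ = sqrt(2*15825*96/6.3) = 694.47 units
Correction = sqrt((6.3+34.8)/34.8) = 1.08675
EOQ* = 694.47 * 1.08675 = 754.7 units

754.7 units


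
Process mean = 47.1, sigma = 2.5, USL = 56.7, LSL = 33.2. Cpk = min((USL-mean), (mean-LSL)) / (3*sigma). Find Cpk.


Cpu = (56.7 - 47.1) / (3 * 2.5) = 1.28
Cpl = (47.1 - 33.2) / (3 * 2.5) = 1.85
Cpk = min(1.28, 1.85) = 1.28

1.28


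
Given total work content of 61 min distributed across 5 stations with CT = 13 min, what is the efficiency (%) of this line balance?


Formula: Efficiency = Sum of Task Times / (N_stations * CT) * 100
Total station capacity = 5 stations * 13 min = 65 min
Efficiency = 61 / 65 * 100 = 93.8%

93.8%


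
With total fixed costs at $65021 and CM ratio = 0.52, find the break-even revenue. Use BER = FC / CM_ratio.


Formula: BER = Fixed Costs / Contribution Margin Ratio
BER = $65021 / 0.52
BER = $125040.38 (to the nearest cent)

$125040.38


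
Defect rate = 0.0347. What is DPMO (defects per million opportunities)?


DPMO = defect_rate * 1000000 = 0.0347 * 1000000

34700


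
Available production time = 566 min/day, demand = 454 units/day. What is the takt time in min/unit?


Formula: Takt Time = Available Production Time / Customer Demand
Takt = 566 min/day / 454 units/day
Takt = 1.25 min/unit

1.25 min/unit


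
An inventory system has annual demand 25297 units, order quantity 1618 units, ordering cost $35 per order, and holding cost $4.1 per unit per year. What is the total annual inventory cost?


TC = 25297/1618 * 35 + 1618/2 * 4.1

$3864.12


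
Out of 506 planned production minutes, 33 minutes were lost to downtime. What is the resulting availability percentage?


Formula: Availability = (Planned Time - Downtime) / Planned Time * 100
Uptime = 506 - 33 = 473 min
Availability = 473 / 506 * 100 = 93.5%

93.5%


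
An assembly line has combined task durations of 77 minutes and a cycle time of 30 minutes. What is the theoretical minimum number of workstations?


Formula: N_min = ceil(Sum of Task Times / Cycle Time)
N_min = ceil(77 min / 30 min) = ceil(2.5667)
N_min = 3 stations

3


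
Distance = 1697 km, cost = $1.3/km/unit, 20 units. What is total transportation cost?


TC = dist * cost * units = 1697 * 1.3 * 20 = $44122.00

$44122.00


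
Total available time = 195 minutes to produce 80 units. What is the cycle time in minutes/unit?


Formula: CT = Available Time / Number of Units
CT = 195 min / 80 units
CT = 2.44 min/unit

2.44 min/unit


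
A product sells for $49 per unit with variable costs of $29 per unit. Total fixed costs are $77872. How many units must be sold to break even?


Formula: BEQ = Fixed Costs / (Price - Variable Cost)
Contribution margin = $49 - $29 = $20/unit
BEQ = ceil($77872 / $20/unit) = ceil(3893.6) = 3894 units

3894 units


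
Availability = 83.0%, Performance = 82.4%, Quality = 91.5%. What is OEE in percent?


Formula: OEE = Availability * Performance * Quality / 10000
A * P = 83.0% * 82.4% / 100 = 68.39%
OEE = 68.39% * 91.5% / 100 = 62.6%

62.6%


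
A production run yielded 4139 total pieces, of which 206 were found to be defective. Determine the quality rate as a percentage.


Formula: Quality Rate = Good Pieces / Total Pieces * 100
Good pieces = 4139 - 206 = 3933
QR = 3933 / 4139 * 100 = 95.0%

95.0%


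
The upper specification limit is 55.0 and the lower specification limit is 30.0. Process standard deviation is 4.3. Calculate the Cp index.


Cp = (55.0 - 30.0) / (6 * 4.3)

0.97


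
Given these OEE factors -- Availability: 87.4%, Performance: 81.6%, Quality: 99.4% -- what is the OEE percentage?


Formula: OEE = Availability * Performance * Quality / 10000
A * P = 87.4% * 81.6% / 100 = 71.32%
OEE = 71.32% * 99.4% / 100 = 70.9%

70.9%


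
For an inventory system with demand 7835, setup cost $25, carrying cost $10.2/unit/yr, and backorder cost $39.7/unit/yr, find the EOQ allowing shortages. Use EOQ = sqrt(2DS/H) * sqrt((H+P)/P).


Formula: EOQ* = sqrt(2DS/H) * sqrt((H+P)/P)
Base EOQ = sqrt(2*7835*25/10.2) = 195.98 units
Correction = sqrt((10.2+39.7)/39.7) = 1.12113
EOQ* = 195.98 * 1.12113 = 219.7 units

219.7 units


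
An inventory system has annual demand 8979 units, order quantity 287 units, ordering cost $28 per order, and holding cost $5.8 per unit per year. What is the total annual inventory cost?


TC = 8979/287 * 28 + 287/2 * 5.8

$1708.30


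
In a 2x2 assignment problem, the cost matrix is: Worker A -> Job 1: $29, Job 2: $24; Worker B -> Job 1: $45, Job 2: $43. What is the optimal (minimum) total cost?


Option 1: A->1 + B->2 = $29 + $43 = $72
Option 2: A->2 + B->1 = $24 + $45 = $69
Min cost = min($72, $69) = $69

$69


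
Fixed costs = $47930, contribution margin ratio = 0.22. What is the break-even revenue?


Formula: BER = Fixed Costs / Contribution Margin Ratio
BER = $47930 / 0.22
BER = $217863.64 (to the nearest cent)

$217863.64


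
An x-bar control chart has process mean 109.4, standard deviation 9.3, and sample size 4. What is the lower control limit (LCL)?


LCL = 109.4 - 3 * 9.3 / sqrt(4)

95.45


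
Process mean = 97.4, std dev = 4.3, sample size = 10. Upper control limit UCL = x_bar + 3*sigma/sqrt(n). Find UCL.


UCL = 97.4 + 3 * 4.3 / sqrt(10)

101.48


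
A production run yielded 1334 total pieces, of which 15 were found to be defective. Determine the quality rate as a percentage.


Formula: Quality Rate = Good Pieces / Total Pieces * 100
Good pieces = 1334 - 15 = 1319
QR = 1319 / 1334 * 100 = 98.9%

98.9%


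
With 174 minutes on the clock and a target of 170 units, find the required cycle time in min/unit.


Formula: CT = Available Time / Number of Units
CT = 174 min / 170 units
CT = 1.02 min/unit

1.02 min/unit


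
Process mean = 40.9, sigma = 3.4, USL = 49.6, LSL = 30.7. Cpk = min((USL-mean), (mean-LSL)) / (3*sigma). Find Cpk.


Cpu = (49.6 - 40.9) / (3 * 3.4) = 0.85
Cpl = (40.9 - 30.7) / (3 * 3.4) = 1.0
Cpk = min(0.85, 1.0) = 0.85

0.85


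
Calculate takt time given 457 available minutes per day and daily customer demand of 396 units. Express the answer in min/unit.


Formula: Takt Time = Available Production Time / Customer Demand
Takt = 457 min/day / 396 units/day
Takt = 1.15 min/unit

1.15 min/unit


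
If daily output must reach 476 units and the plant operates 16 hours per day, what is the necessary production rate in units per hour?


Formula: Production Rate = Daily Demand / Available Hours
Rate = 476 units/day / 16 hours/day
Rate = 29.8 units/hour

29.8 units/hour


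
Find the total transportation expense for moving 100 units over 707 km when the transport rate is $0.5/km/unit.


TC = dist * cost * units = 707 * 0.5 * 100 = $35350.00

$35350.00


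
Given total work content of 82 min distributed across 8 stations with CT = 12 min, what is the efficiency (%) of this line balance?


Formula: Efficiency = Sum of Task Times / (N_stations * CT) * 100
Total station capacity = 8 stations * 12 min = 96 min
Efficiency = 82 / 96 * 100 = 85.4%

85.4%


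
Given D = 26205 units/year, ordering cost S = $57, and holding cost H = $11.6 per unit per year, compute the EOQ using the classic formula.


Formula: EOQ = sqrt(2 * D * S / H)
Numerator: 2 * 26205 * 57 = 2987370
2DS/H = 2987370 / 11.6 = 257531.9
EOQ = sqrt(257531.9) = 507.5 units

507.5 units


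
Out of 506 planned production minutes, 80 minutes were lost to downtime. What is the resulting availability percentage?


Formula: Availability = (Planned Time - Downtime) / Planned Time * 100
Uptime = 506 - 80 = 426 min
Availability = 426 / 506 * 100 = 84.2%

84.2%


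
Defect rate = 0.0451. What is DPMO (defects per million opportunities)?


DPMO = defect_rate * 1000000 = 0.0451 * 1000000

45100


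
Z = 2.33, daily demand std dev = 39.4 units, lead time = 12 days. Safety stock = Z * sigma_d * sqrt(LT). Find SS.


Formula: SS = z * sigma_d * sqrt(LT)
sqrt(LT) = sqrt(12) = 3.4641
SS = 2.33 * 39.4 * 3.4641
SS = 318.0 units

318.0 units


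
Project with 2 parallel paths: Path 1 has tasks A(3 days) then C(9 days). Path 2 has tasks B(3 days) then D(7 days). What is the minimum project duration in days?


Path 1 = 3 + 9 = 12 days
Path 2 = 3 + 7 = 10 days
Duration = max(12, 10) = 12 days

12 days


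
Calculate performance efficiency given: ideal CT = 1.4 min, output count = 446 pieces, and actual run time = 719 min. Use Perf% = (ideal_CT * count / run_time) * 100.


Formula: Performance = (Ideal CT * Total Count) / Run Time * 100
Ideal output time = 1.4 * 446 = 624.4 min
Performance = 624.4 / 719 * 100 = 86.8%

86.8%


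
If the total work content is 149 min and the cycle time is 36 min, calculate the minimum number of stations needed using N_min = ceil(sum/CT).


Formula: N_min = ceil(Sum of Task Times / Cycle Time)
N_min = ceil(149 min / 36 min) = ceil(4.1389)
N_min = 5 stations

5


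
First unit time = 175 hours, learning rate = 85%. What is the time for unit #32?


Formula: T_n = T_1 * (learning_rate)^(log2(n)) where learning_rate = rate/100
Doublings = log2(32) = 5
T_n = 175 * 0.85^5
T_n = 175 * 0.4437 = 77.6 hours

77.6 hours


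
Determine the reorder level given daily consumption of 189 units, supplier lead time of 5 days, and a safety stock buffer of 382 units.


Formula: ROP = (Daily Demand * Lead Time) + Safety Stock
Demand during lead time = 189 * 5 = 945 units
ROP = 945 + 382 = 1327 units

1327 units


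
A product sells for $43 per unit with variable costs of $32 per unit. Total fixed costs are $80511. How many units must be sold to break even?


Formula: BEQ = Fixed Costs / (Price - Variable Cost)
Contribution margin = $43 - $32 = $11/unit
BEQ = ceil($80511 / $11/unit) = ceil(7319.18) = 7320 units

7320 units


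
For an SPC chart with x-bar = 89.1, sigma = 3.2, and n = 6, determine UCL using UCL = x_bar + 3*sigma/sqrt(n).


UCL = 89.1 + 3 * 3.2 / sqrt(6)

93.02


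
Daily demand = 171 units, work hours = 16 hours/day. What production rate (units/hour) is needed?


Formula: Production Rate = Daily Demand / Available Hours
Rate = 171 units/day / 16 hours/day
Rate = 10.7 units/hour

10.7 units/hour


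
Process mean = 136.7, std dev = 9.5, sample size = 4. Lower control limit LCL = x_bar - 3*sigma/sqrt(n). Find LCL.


LCL = 136.7 - 3 * 9.5 / sqrt(4)

122.45


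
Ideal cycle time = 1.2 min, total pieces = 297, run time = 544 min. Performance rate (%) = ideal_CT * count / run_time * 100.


Formula: Performance = (Ideal CT * Total Count) / Run Time * 100
Ideal output time = 1.2 * 297 = 356.4 min
Performance = 356.4 / 544 * 100 = 65.5%

65.5%


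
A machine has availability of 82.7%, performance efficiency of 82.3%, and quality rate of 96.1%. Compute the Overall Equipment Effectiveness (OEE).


Formula: OEE = Availability * Performance * Quality / 10000
A * P = 82.7% * 82.3% / 100 = 68.06%
OEE = 68.06% * 96.1% / 100 = 65.4%

65.4%


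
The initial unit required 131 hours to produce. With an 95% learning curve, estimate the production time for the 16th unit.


Formula: T_n = T_1 * (learning_rate)^(log2(n)) where learning_rate = rate/100
Doublings = log2(16) = 4
T_n = 131 * 0.95^4
T_n = 131 * 0.8145 = 106.7 hours

106.7 hours


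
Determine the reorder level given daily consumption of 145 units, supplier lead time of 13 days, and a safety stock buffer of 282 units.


Formula: ROP = (Daily Demand * Lead Time) + Safety Stock
Demand during lead time = 145 * 13 = 1885 units
ROP = 1885 + 282 = 2167 units

2167 units


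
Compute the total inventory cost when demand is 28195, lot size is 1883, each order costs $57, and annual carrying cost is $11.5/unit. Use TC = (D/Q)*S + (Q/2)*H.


TC = 28195/1883 * 57 + 1883/2 * 11.5

$11680.74


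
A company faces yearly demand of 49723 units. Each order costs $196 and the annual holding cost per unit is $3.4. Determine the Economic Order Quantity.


Formula: EOQ = sqrt(2 * D * S / H)
Numerator: 2 * 49723 * 196 = 19491416
2DS/H = 19491416 / 3.4 = 5732769.4
EOQ = sqrt(5732769.4) = 2394.3 units

2394.3 units


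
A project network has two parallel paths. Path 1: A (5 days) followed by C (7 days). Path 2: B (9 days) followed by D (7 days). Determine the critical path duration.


Path 1 = 5 + 7 = 12 days
Path 2 = 9 + 7 = 16 days
Duration = max(12, 16) = 16 days

16 days


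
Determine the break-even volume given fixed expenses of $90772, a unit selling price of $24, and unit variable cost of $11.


Formula: BEQ = Fixed Costs / (Price - Variable Cost)
Contribution margin = $24 - $11 = $13/unit
BEQ = ceil($90772 / $13/unit) = ceil(6982.46) = 6983 units

6983 units


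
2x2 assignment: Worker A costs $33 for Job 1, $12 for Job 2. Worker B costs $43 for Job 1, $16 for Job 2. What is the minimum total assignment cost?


Option 1: A->1 + B->2 = $33 + $16 = $49
Option 2: A->2 + B->1 = $12 + $43 = $55
Min cost = min($49, $55) = $49

$49


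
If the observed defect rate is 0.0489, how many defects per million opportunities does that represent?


DPMO = defect_rate * 1000000 = 0.0489 * 1000000

48900


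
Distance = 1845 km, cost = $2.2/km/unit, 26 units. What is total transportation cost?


TC = dist * cost * units = 1845 * 2.2 * 26 = $105534.00

$105534.00


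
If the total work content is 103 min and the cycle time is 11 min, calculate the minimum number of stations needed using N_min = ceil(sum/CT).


Formula: N_min = ceil(Sum of Task Times / Cycle Time)
N_min = ceil(103 min / 11 min) = ceil(9.3636)
N_min = 10 stations

10


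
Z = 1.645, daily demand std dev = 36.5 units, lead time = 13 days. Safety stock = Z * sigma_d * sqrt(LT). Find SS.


Formula: SS = z * sigma_d * sqrt(LT)
sqrt(LT) = sqrt(13) = 3.6056
SS = 1.645 * 36.5 * 3.6056
SS = 216.5 units

216.5 units


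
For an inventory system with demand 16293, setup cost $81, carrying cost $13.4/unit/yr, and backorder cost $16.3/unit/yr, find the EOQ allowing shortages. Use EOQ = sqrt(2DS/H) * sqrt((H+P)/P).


Formula: EOQ* = sqrt(2DS/H) * sqrt((H+P)/P)
Base EOQ = sqrt(2*16293*81/13.4) = 443.82 units
Correction = sqrt((13.4+16.3)/16.3) = 1.34985
EOQ* = 443.82 * 1.34985 = 599.1 units

599.1 units


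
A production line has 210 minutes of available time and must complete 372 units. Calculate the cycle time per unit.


Formula: CT = Available Time / Number of Units
CT = 210 min / 372 units
CT = 0.56 min/unit

0.56 min/unit


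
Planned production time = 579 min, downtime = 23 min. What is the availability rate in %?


Formula: Availability = (Planned Time - Downtime) / Planned Time * 100
Uptime = 579 - 23 = 556 min
Availability = 556 / 579 * 100 = 96.0%

96.0%


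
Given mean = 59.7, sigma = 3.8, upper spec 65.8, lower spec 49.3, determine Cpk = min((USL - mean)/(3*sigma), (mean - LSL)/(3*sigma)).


Cpu = (65.8 - 59.7) / (3 * 3.8) = 0.54
Cpl = (59.7 - 49.3) / (3 * 3.8) = 0.91
Cpk = min(0.54, 0.91) = 0.54

0.54


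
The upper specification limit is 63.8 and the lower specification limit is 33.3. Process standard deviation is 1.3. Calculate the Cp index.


Cp = (63.8 - 33.3) / (6 * 1.3)

3.91


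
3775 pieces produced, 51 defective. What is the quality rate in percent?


Formula: Quality Rate = Good Pieces / Total Pieces * 100
Good pieces = 3775 - 51 = 3724
QR = 3724 / 3775 * 100 = 98.6%

98.6%


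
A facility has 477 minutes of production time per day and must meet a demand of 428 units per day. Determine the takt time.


Formula: Takt Time = Available Production Time / Customer Demand
Takt = 477 min/day / 428 units/day
Takt = 1.11 min/unit

1.11 min/unit


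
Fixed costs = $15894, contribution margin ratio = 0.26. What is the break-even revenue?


Formula: BER = Fixed Costs / Contribution Margin Ratio
BER = $15894 / 0.26
BER = $61130.77 (to the nearest cent)

$61130.77


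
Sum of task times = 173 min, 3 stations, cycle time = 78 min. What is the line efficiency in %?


Formula: Efficiency = Sum of Task Times / (N_stations * CT) * 100
Total station capacity = 3 stations * 78 min = 234 min
Efficiency = 173 / 234 * 100 = 73.9%

73.9%


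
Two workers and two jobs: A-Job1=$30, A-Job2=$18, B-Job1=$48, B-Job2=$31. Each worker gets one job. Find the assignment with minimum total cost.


Option 1: A->1 + B->2 = $30 + $31 = $61
Option 2: A->2 + B->1 = $18 + $48 = $66
Min cost = min($61, $66) = $61

$61


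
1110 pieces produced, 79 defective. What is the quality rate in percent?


Formula: Quality Rate = Good Pieces / Total Pieces * 100
Good pieces = 1110 - 79 = 1031
QR = 1031 / 1110 * 100 = 92.9%

92.9%


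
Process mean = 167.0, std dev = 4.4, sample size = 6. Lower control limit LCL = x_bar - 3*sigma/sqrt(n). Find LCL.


LCL = 167.0 - 3 * 4.4 / sqrt(6)

161.61


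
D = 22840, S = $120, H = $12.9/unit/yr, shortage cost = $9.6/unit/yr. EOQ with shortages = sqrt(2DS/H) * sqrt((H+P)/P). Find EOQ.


Formula: EOQ* = sqrt(2DS/H) * sqrt((H+P)/P)
Base EOQ = sqrt(2*22840*120/12.9) = 651.87 units
Correction = sqrt((12.9+9.6)/9.6) = 1.53093
EOQ* = 651.87 * 1.53093 = 998.0 units

998.0 units


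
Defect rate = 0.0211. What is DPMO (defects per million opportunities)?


DPMO = defect_rate * 1000000 = 0.0211 * 1000000

21100


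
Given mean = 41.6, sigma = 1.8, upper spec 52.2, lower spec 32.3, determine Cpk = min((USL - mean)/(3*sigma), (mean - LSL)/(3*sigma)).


Cpu = (52.2 - 41.6) / (3 * 1.8) = 1.96
Cpl = (41.6 - 32.3) / (3 * 1.8) = 1.72
Cpk = min(1.96, 1.72) = 1.72

1.72


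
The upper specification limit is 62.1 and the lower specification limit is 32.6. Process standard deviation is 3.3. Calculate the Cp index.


Cp = (62.1 - 32.6) / (6 * 3.3)

1.49


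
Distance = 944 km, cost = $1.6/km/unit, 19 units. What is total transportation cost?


TC = dist * cost * units = 944 * 1.6 * 19 = $28697.60

$28697.60


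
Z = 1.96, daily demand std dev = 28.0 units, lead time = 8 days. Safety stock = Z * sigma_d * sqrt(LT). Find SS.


Formula: SS = z * sigma_d * sqrt(LT)
sqrt(LT) = sqrt(8) = 2.8284
SS = 1.96 * 28.0 * 2.8284
SS = 155.2 units

155.2 units


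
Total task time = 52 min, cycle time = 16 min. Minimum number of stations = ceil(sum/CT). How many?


Formula: N_min = ceil(Sum of Task Times / Cycle Time)
N_min = ceil(52 min / 16 min) = ceil(3.25)
N_min = 4 stations

4


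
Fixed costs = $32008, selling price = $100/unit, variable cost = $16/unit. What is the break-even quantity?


Formula: BEQ = Fixed Costs / (Price - Variable Cost)
Contribution margin = $100 - $16 = $84/unit
BEQ = ceil($32008 / $84/unit) = ceil(381.05) = 382 units

382 units


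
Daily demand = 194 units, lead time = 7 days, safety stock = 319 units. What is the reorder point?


Formula: ROP = (Daily Demand * Lead Time) + Safety Stock
Demand during lead time = 194 * 7 = 1358 units
ROP = 1358 + 319 = 1677 units

1677 units


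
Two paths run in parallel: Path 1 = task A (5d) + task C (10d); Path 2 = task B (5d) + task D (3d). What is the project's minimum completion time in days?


Path 1 = 5 + 10 = 15 days
Path 2 = 5 + 3 = 8 days
Duration = max(15, 8) = 15 days

15 days


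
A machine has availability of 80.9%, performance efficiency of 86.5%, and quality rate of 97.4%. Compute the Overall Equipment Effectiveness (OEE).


Formula: OEE = Availability * Performance * Quality / 10000
A * P = 80.9% * 86.5% / 100 = 69.98%
OEE = 69.98% * 97.4% / 100 = 68.2%

68.2%


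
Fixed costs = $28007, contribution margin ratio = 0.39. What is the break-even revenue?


Formula: BER = Fixed Costs / Contribution Margin Ratio
BER = $28007 / 0.39
BER = $71812.82 (to the nearest cent)

$71812.82


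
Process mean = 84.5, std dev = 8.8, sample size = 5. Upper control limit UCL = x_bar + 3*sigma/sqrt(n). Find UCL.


UCL = 84.5 + 3 * 8.8 / sqrt(5)

96.31


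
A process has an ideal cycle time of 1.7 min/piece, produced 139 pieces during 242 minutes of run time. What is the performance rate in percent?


Formula: Performance = (Ideal CT * Total Count) / Run Time * 100
Ideal output time = 1.7 * 139 = 236.3 min
Performance = 236.3 / 242 * 100 = 97.6%

97.6%


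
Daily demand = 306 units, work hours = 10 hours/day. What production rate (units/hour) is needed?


Formula: Production Rate = Daily Demand / Available Hours
Rate = 306 units/day / 10 hours/day
Rate = 30.6 units/hour

30.6 units/hour


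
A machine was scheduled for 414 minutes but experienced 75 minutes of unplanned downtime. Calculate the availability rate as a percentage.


Formula: Availability = (Planned Time - Downtime) / Planned Time * 100
Uptime = 414 - 75 = 339 min
Availability = 339 / 414 * 100 = 81.9%

81.9%


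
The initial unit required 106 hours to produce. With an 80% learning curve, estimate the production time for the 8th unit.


Formula: T_n = T_1 * (learning_rate)^(log2(n)) where learning_rate = rate/100
Doublings = log2(8) = 3
T_n = 106 * 0.8^3
T_n = 106 * 0.512 = 54.3 hours

54.3 hours


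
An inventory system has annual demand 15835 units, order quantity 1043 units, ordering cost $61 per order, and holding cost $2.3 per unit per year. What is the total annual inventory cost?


TC = 15835/1043 * 61 + 1043/2 * 2.3

$2125.56


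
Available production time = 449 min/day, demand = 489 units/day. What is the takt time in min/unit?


Formula: Takt Time = Available Production Time / Customer Demand
Takt = 449 min/day / 489 units/day
Takt = 0.92 min/unit

0.92 min/unit


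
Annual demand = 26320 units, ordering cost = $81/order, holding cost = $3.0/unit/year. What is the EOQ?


Formula: EOQ = sqrt(2 * D * S / H)
Numerator: 2 * 26320 * 81 = 4263840
2DS/H = 4263840 / 3.0 = 1421280.0
EOQ = sqrt(1421280.0) = 1192.2 units

1192.2 units


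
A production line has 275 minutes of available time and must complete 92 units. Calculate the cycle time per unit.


Formula: CT = Available Time / Number of Units
CT = 275 min / 92 units
CT = 2.99 min/unit

2.99 min/unit


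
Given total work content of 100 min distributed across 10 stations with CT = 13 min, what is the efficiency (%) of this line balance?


Formula: Efficiency = Sum of Task Times / (N_stations * CT) * 100
Total station capacity = 10 stations * 13 min = 130 min
Efficiency = 100 / 130 * 100 = 76.9%

76.9%


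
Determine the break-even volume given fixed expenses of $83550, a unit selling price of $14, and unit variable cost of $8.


Formula: BEQ = Fixed Costs / (Price - Variable Cost)
Contribution margin = $14 - $8 = $6/unit
BEQ = ceil($83550 / $6/unit) = ceil(13925.0) = 13925 units

13925 units


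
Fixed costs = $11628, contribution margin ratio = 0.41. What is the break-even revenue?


Formula: BER = Fixed Costs / Contribution Margin Ratio
BER = $11628 / 0.41
BER = $28360.98 (to the nearest cent)

$28360.98


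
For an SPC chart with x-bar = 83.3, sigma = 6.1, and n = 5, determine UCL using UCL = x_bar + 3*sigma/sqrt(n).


UCL = 83.3 + 3 * 6.1 / sqrt(5)

91.48


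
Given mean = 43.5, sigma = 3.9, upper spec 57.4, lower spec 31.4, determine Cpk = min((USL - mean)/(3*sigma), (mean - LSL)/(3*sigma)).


Cpu = (57.4 - 43.5) / (3 * 3.9) = 1.19
Cpl = (43.5 - 31.4) / (3 * 3.9) = 1.03
Cpk = min(1.19, 1.03) = 1.03

1.03


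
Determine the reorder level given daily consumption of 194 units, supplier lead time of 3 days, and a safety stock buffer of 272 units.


Formula: ROP = (Daily Demand * Lead Time) + Safety Stock
Demand during lead time = 194 * 3 = 582 units
ROP = 582 + 272 = 854 units

854 units
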